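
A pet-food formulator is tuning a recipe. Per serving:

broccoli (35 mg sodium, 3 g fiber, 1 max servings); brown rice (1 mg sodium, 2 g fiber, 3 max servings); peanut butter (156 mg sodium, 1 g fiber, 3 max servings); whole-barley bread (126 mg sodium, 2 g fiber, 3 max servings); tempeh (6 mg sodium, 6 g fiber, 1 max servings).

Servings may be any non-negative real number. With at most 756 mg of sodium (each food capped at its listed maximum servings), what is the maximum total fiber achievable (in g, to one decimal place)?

Fiber per mg sodium: brown rice 2, tempeh 1, broccoli 0.08571, whole-barley bread 0.01587, peanut butter 0.00641.
Take 3 servings of brown rice: uses 3 mg sodium, +6.0 g fiber (running total 6.0 g).
Take 1 serving of tempeh: uses 6 mg sodium, +6.0 g fiber (running total 12.0 g).
Take 1 serving of broccoli: uses 35 mg sodium, +3.0 g fiber (running total 15.0 g).
Take 3 servings of whole-barley bread: uses 378 mg sodium, +6.0 g fiber (running total 21.0 g).
Take 2.141 servings of peanut butter: uses 334 mg sodium, +2.1 g fiber (running total 23.1 g).
Greedy by best ratio exhausts the sodium allowance optimally: 23.1 g.

23.1 g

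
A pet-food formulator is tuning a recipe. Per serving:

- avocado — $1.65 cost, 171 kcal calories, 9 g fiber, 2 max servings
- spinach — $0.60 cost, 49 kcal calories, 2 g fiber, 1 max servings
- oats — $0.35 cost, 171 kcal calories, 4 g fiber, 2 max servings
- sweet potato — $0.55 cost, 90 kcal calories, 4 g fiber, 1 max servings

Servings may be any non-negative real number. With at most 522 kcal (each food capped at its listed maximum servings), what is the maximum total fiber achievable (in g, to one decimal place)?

25.0 g

Fiber per kcal: avocado 0.05263, sweet potato 0.04444, spinach 0.04082, oats 0.02339.
Take 2 servings of avocado: uses 342 kcal, +18.0 g fiber (running total 18.0 g).
Take 1 serving of sweet potato: uses 90 kcal, +4.0 g fiber (running total 22.0 g).
Take 1 serving of spinach: uses 49 kcal, +2.0 g fiber (running total 24.0 g).
Take 0.2398 servings of oats: uses 41 kcal, +1.0 g fiber (running total 25.0 g).
Filling greedily by fiber-per-kcal is optimal for one linear limit, giving 25.0 g.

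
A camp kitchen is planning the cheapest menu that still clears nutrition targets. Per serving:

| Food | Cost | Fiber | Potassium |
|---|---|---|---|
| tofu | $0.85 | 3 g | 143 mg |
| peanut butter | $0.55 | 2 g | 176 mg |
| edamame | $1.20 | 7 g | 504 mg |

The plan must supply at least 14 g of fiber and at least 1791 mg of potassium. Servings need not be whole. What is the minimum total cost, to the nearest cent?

An LP optimum is at a vertex; with two nutrient constraints at most two foods are used. Check each candidate.
tofu only: max(14/3, 1791/143) = 12.52 servings → $10.65.
peanut butter only: max(14/2, 1791/176) = 10.18 servings → $5.60.
edamame only: max(14/7, 1791/504) = 3.554 servings → $4.26.
tofu + peanut butter: intersection lies outside the first quadrant.
tofu + edamame with both targets exact would need a negative amount; discard.
peanut butter + edamame with both targets exact would need a negative amount; discard.
Cheapest feasible corner: $4.26.

$4.26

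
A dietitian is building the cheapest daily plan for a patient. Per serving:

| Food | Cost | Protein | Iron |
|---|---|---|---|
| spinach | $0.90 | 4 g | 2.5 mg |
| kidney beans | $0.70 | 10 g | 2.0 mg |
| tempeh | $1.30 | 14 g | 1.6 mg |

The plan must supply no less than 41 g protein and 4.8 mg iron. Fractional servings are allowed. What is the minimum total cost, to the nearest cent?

Check every corner: each single food scaled to meet both minima, and each pair solved so both constraints bind.
spinach only: max(41/4, 4.8/2.5) = 10.25 servings → $9.22.
kidney beans only: max(41/10, 4.8/2.0) = 4.1 servings → $2.87.
tempeh only: max(41/14, 4.8/1.6) = 3 servings → $3.90.
spinach + kidney beans: the both-tight solution has a negative serving — not a feasible corner.
spinach + tempeh with both tight: 0.05594 servings and 2.913 servings → $3.84.
kidney beans + tempeh with both tight: 0.1333 servings and 2.833 servings → $3.78.
Cheapest feasible corner: $2.87.

$2.87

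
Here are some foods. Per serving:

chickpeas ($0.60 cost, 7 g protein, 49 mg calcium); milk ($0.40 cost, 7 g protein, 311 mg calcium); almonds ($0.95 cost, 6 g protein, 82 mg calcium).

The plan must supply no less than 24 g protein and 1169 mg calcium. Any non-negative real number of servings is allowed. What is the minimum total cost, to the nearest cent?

Compare the cost at each extreme point of the feasible region.
chickpeas only: max(24/7, 1169/49) = 23.86 servings → $14.31.
milk only: max(24/7, 1169/311) = 3.759 servings → $1.50.
almonds only: max(24/6, 1169/82) = 14.26 servings → $13.54.
chickpeas + milk: intersection lies outside the first quadrant.
chickpeas + almonds with both targets exact would need a negative amount; discard.
milk + almonds: intersection lies outside the first quadrant.
The minimum over all feasible corners is $1.50.

$1.50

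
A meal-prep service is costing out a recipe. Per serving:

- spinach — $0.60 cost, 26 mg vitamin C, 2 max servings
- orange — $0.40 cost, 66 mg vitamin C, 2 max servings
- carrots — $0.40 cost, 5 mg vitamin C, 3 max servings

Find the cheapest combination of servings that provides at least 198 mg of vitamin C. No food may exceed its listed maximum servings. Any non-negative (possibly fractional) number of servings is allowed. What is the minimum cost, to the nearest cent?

Cost per mg of vitamin C: orange $0.0061, spinach $0.0231, carrots $0.0800.
Take 2 servings of orange: +132.0 mg vitamin C for $0.80 (total $0.80, still need 66.0 mg).
Take 2 servings of spinach: +52.0 mg vitamin C for $1.20 (total $2.00, still need 14.0 mg).
Take 2.8 servings of carrots: +14.0 mg vitamin C for $1.12 (total $3.12, still need 0.0 mg).
Filling from the cheapest source first is optimal under one linear minimum: $3.12.

$3.12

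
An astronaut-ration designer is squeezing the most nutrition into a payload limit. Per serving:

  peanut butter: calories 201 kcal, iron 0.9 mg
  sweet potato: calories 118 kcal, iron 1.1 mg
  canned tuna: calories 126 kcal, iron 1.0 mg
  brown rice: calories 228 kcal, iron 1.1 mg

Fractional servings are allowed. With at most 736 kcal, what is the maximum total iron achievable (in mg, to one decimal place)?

6.9 mg

Iron per kcal: sweet potato 0.009322, canned tuna 0.007937, brown rice 0.004825, peanut butter 0.004478.
With no serving limits, spend the whole calories allowance on sweet potato: 736 kcal / 118 kcal × 1.1 mg = 6.9 mg.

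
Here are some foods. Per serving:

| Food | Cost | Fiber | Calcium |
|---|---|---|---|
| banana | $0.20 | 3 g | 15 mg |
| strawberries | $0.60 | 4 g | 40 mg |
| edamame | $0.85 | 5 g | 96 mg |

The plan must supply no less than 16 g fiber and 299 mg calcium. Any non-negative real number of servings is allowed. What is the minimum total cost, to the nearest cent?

Compare the cost at each extreme point of the feasible region.
banana only: max(16/3, 299/15) = 19.93 servings → $3.99.
strawberries only: max(16/4, 299/40) = 7.475 servings → $4.49.
edamame only: max(16/5, 299/96) = 3.2 servings → $2.72.
banana + strawberries with both targets exact would need a negative amount; discard.
banana + edamame with both tight: 0.1925 servings and 3.085 servings → $2.66.
strawberries + edamame with both tight: 0.2228 servings and 3.022 servings → $2.70.
The minimum over all feasible corners is $2.66.

$2.66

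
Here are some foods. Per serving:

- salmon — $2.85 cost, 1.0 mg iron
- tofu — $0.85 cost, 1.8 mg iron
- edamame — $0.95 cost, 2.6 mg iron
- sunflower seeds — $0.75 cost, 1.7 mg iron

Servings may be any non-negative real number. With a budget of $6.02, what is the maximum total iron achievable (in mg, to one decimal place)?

Iron per dollar: edamame 2.737, sunflower seeds 2.267, tofu 2.118, salmon 0.3509.
With no serving limits, spend the whole cost allowance on edamame: $6.02 / $0.95 × 2.6 mg = 16.5 mg.

16.5 mg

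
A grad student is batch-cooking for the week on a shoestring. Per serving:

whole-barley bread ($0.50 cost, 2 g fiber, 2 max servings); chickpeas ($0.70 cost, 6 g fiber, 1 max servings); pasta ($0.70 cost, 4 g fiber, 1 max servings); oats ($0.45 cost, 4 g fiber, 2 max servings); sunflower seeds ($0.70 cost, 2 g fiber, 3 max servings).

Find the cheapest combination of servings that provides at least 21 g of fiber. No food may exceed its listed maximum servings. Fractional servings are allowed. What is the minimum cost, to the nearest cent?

Cost per g of fiber: oats $0.1125, chickpeas $0.1167, pasta $0.1750, whole-barley bread $0.2500, sunflower seeds $0.3500.
Take 2 servings of oats: +8.0 g fiber for $0.90 (total $0.90, still need 13.0 g).
Take 1 serving of chickpeas: +6.0 g fiber for $0.70 (total $1.60, still need 7.0 g).
Take 1 serving of pasta: +4.0 g fiber for $0.70 (total $2.30, still need 3.0 g).
Take 1.5 servings of whole-barley bread: +3.0 g fiber for $0.75 (total $3.05, still need 0.0 g).
Filling from the cheapest source first is optimal under one linear minimum: $3.05.

$3.05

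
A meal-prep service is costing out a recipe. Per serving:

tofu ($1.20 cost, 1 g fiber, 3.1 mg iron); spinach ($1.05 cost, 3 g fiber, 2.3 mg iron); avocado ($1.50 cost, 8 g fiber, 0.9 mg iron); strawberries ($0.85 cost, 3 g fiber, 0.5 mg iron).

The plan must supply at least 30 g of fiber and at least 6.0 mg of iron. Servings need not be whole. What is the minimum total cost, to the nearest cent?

$6.28

This is a tiny linear program; its minimum lies at a vertex of the feasible set. List the vertices and price them.
tofu only: max(30/1, 6.0/3.1) = 30 servings → $36.00.
spinach only: max(30/3, 6.0/2.3) = 10 servings → $10.50.
avocado only: max(30/8, 6.0/0.9) = 6.667 servings → $10.00.
strawberries only: max(30/3, 6.0/0.5) = 12 servings → $10.20.
tofu + spinach: the both-tight solution has a negative serving — not a feasible corner.
tofu + avocado with both tight: 0.8787 servings and 3.64 servings → $6.51.
tofu + strawberries with both tight: 0.3409 servings and 9.886 servings → $8.81.
spinach + avocado with both tight: 1.338 servings and 3.248 servings → $6.28.
spinach + strawberries with both tight: 0.5556 servings and 9.444 servings → $8.61.
avocado + strawberries: the both-tight solution has a negative serving — not a feasible corner.
So the least-cost plan costs $6.28.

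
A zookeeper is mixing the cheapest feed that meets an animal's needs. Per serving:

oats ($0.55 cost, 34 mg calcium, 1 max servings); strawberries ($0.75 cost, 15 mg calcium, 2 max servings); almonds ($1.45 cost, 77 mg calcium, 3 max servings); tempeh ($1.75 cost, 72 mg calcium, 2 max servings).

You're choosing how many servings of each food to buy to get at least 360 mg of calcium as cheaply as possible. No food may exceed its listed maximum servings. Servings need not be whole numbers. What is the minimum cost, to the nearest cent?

$7.21

Cost per mg of calcium: oats $0.0162, almonds $0.0188, tempeh $0.0243, strawberries $0.0500.
Take 1 serving of oats: +34.0 mg calcium for $0.55 (total $0.55, still need 326.0 mg).
Take 3 servings of almonds: +231.0 mg calcium for $4.35 (total $4.90, still need 95.0 mg).
Take 1.319 servings of tempeh: +95.0 mg calcium for $2.31 (total $7.21, still need 0.0 mg).
Greedy by cheapest-per-mg is optimal for a single linear constraint, so the minimum cost is $7.21.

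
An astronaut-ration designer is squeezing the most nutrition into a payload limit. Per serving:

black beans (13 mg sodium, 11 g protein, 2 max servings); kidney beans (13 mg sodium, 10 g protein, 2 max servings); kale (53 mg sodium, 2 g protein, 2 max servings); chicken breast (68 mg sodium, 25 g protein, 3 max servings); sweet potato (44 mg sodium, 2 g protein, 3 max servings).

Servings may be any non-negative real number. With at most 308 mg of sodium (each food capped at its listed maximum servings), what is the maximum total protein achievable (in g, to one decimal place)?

119.4 g

Protein per mg sodium: black beans 0.8462, kidney beans 0.7692, chicken breast 0.3676, sweet potato 0.04545, kale 0.03774.
Take 2 servings of black beans: uses 26 mg sodium, +22.0 g protein (running total 22.0 g).
Take 2 servings of kidney beans: uses 26 mg sodium, +20.0 g protein (running total 42.0 g).
Take 3 servings of chicken breast: uses 204 mg sodium, +75.0 g protein (running total 117.0 g).
Take 1.182 servings of sweet potato: uses 52 mg sodium, +2.4 g protein (running total 119.4 g).
Greedy by best ratio exhausts the sodium allowance optimally: 119.4 g.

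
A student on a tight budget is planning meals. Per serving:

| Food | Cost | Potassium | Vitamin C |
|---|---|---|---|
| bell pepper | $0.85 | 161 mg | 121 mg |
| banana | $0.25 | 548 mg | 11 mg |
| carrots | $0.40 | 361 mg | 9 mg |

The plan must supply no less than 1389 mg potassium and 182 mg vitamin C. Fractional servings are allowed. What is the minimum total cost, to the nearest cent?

With two linear requirements the optimum uses one or two foods; enumerate the corners.
bell pepper only: max(1389/161, 182/121) = 8.627 servings → $7.33.
banana only: max(1389/548, 182/11) = 16.55 servings → $4.14.
carrots only: max(1389/361, 182/9) = 20.22 servings → $8.09.
bell pepper + banana with both tight: 1.309 servings and 2.15 servings → $1.65.
bell pepper + carrots with both tight: 1.26 servings and 3.286 servings → $2.39.
banana + carrots with both targets exact would need a negative amount; discard.
So the least-cost plan costs $1.65.

$1.65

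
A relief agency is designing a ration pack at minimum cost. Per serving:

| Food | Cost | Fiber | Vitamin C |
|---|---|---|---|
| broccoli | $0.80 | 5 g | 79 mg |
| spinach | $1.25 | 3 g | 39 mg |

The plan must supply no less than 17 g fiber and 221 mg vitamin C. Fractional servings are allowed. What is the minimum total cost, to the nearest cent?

With two linear requirements the optimum uses one or two foods; enumerate the corners.
broccoli only: max(17/5, 221/79) = 3.4 servings → $2.72.
spinach only: max(17/3, 221/39) = 5.667 servings → $7.08.
broccoli + spinach with both tight: 0 servings and 5.667 servings → $7.08.
So the least-cost plan costs $2.72.

$2.72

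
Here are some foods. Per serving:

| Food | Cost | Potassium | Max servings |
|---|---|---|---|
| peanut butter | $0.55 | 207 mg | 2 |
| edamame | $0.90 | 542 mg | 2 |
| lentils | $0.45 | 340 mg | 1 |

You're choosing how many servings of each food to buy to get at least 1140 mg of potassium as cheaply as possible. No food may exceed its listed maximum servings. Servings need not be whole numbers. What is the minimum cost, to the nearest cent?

Cost per mg of potassium: lentils $0.0013, edamame $0.0017, peanut butter $0.0027.
Take 1 serving of lentils: +340.0 mg potassium for $0.45 (total $0.45, still need 800.0 mg).
Take 1.476 servings of edamame: +800.0 mg potassium for $1.33 (total $1.78, still need 0.0 mg).
Filling from the cheapest source first is optimal under one linear minimum: $1.78.

$1.78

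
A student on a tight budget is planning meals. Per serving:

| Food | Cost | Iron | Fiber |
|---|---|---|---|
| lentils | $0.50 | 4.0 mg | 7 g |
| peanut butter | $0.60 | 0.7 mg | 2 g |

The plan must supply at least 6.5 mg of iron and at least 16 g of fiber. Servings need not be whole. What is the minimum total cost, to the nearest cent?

$1.14

Compare the cost at each extreme point of the feasible region.
lentils only: max(6.5/4.0, 16/7) = 2.286 servings → $1.14.
peanut butter only: max(6.5/0.7, 16/2) = 9.286 servings → $5.57.
lentils + peanut butter with both tight: 0.5806 servings and 5.968 servings → $3.87.
So the least-cost plan costs $1.14.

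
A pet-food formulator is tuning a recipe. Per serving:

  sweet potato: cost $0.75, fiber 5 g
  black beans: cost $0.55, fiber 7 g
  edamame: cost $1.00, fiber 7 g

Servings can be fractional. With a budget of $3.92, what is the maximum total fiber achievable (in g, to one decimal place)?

Fiber per dollar: black beans 12.73, edamame 7, sweet potato 6.667.
With no serving limits, spend the whole cost allowance on black beans: $3.92 / $0.55 × 7 g = 49.9 g.

49.9 g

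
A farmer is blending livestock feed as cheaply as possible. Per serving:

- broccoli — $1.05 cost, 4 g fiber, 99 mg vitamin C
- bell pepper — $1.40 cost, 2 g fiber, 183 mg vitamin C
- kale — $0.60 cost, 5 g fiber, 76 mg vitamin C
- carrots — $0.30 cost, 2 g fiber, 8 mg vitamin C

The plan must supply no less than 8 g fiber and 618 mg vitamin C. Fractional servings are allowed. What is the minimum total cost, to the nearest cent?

$4.73

broccoli only: max(8/4, 618/99) = 6.242 servings → $6.55.
bell pepper only: max(8/2, 618/183) = 4 servings → $5.60.
kale only: max(8/5, 618/76) = 8.132 servings → $4.88.
carrots only: max(8/2, 618/8) = 77.25 servings → $23.18.
broccoli + bell pepper with both tight: 0.427 servings and 3.146 servings → $4.85.
broccoli + kale: intersection lies outside the first quadrant.
broccoli + carrots: intersection lies outside the first quadrant.
bell pepper + kale with both tight: 3.253 servings and 0.2988 servings → $4.73.
bell pepper + carrots with both tight: 3.349 servings and 0.6514 servings → $4.88.
kale + carrots: intersection lies outside the first quadrant.
So the least-cost plan costs $4.73.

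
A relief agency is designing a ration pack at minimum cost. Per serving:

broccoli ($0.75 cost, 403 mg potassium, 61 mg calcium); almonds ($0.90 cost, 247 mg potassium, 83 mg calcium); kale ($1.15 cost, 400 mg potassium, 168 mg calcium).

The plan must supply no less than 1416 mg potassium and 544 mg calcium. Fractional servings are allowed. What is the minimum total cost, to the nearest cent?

Compare the cost at each extreme point of the feasible region.
broccoli only: max(1416/403, 544/61) = 8.918 servings → $6.69.
almonds only: max(1416/247, 544/83) = 6.554 servings → $5.90.
kale only: max(1416/400, 544/168) = 3.54 servings → $4.07.
broccoli + almonds with both targets exact would need a negative amount; discard.
broccoli + kale with both tight: 0.4685 servings and 3.068 servings → $3.88.
almonds + kale with both tight: 2.446 servings and 2.03 servings → $4.54.
Cheapest feasible corner: $3.88.

$3.88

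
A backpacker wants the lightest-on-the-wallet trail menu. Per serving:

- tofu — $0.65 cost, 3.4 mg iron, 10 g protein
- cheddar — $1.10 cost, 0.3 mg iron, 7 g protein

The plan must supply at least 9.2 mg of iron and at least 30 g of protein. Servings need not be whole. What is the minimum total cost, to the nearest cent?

$1.95

An LP optimum is at a vertex; with two nutrient constraints at most two foods are used. Check each candidate.
tofu only: max(9.2/3.4, 30/10) = 3 servings → $1.95.
cheddar only: max(9.2/0.3, 30/7) = 30.67 servings → $33.73.
tofu + cheddar with both tight: 2.663 servings and 0.4808 servings → $2.26.
So the least-cost plan costs $1.95.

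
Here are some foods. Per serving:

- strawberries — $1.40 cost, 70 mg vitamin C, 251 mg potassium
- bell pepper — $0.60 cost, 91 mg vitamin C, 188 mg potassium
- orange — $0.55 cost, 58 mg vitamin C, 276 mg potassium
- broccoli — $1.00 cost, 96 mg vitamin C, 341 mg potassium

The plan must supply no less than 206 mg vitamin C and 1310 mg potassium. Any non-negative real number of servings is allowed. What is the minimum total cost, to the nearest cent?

Two binding constraints pin down two serving amounts, so the optimal mix uses at most two foods. The candidates are each food alone (scaled to the tighter of vitamin C/potassium) and each pair with both constraints tight.
strawberries only: max(206/70, 1310/251) = 5.219 servings → $7.31.
bell pepper only: max(206/91, 1310/188) = 6.968 servings → $4.18.
orange only: max(206/58, 1310/276) = 4.746 servings → $2.61.
broccoli only: max(206/96, 1310/341) = 3.842 servings → $3.84.
strawberries + bell pepper with both targets exact would need a negative amount; discard.
strawberries + orange with both targets exact would need a negative amount; discard.
strawberries + broccoli: intersection lies outside the first quadrant.
bell pepper + orange with both targets exact would need a negative amount; discard.
bell pepper + broccoli: intersection lies outside the first quadrant.
orange + broccoli with both targets exact would need a negative amount; discard.
Cheapest feasible corner: $2.61.

$2.61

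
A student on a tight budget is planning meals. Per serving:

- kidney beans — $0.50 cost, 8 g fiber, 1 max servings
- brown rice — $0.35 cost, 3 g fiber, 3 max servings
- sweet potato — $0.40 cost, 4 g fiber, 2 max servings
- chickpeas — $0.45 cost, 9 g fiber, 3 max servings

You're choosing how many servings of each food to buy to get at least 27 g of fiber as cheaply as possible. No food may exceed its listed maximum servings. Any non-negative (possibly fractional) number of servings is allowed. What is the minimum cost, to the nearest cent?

$1.35

Cost per g of fiber: chickpeas $0.0500, kidney beans $0.0625, sweet potato $0.1000, brown rice $0.1167.
Take 3 servings of chickpeas: +27.0 g fiber for $1.35 (total $1.35, still need 0.0 g).
Filling from the cheapest source first is optimal under one linear minimum: $1.35.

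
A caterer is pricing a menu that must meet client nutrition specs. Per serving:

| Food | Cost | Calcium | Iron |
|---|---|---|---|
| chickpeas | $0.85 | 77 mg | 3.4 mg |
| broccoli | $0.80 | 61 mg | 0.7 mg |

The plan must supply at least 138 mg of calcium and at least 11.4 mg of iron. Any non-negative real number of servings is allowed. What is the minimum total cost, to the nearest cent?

Two binding constraints pin down two serving amounts, so the optimal mix uses at most two foods. The candidates are each food alone (scaled to the tighter of calcium/iron) and each pair with both constraints tight.
chickpeas only: max(138/77, 11.4/3.4) = 3.353 servings → $2.85.
broccoli only: max(138/61, 11.4/0.7) = 16.29 servings → $13.03.
chickpeas + broccoli with both targets exact would need a negative amount; discard.
The minimum over all feasible corners is $2.85.

$2.85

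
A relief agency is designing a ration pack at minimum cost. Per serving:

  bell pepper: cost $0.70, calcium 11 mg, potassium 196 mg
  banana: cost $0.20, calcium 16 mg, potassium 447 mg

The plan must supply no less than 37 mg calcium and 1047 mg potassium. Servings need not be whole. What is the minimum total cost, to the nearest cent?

A basic optimal solution has at most two foods positive. Try each food alone and each pair with both targets met exactly.
bell pepper only: max(37/11, 1047/196) = 5.342 servings → $3.74.
banana only: max(37/16, 1047/447) = 2.342 servings → $0.47.
bell pepper + banana: intersection lies outside the first quadrant.
So the least-cost plan costs $0.47.

$0.47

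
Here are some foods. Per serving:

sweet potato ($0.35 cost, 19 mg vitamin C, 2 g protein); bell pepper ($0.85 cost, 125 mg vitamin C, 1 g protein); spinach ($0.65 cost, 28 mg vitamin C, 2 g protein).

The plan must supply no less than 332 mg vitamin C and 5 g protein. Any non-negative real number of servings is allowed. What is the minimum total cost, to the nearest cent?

$2.54

Minimising a linear cost over {vitamin C ≥ 332, protein ≥ 5, servings ≥ 0} — the optimum is at a vertex, using one or two foods.
sweet potato only: max(332/19, 5/2) = 17.47 servings → $6.12.
bell pepper only: max(332/125, 5/1) = 5 servings → $4.25.
spinach only: max(332/28, 5/2) = 11.86 servings → $7.71.
sweet potato + bell pepper with both tight: 1.268 servings and 2.463 servings → $2.54.
sweet potato + spinach: the both-tight solution has a negative serving — not a feasible corner.
bell pepper + spinach with both tight: 2.36 servings and 1.32 servings → $2.86.
Cheapest feasible corner: $2.54.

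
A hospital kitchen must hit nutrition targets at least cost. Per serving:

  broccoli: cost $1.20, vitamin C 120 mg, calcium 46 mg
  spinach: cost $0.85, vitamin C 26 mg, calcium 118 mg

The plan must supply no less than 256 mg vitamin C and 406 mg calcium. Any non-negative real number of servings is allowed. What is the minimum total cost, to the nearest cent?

Two binding constraints pin down two serving amounts, so the optimal mix uses at most two foods. The candidates are each food alone (scaled to the tighter of vitamin C/calcium) and each pair with both constraints tight.
broccoli only: max(256/120, 406/46) = 8.826 servings → $10.59.
spinach only: max(256/26, 406/118) = 9.846 servings → $8.37.
broccoli + spinach with both tight: 1.516 servings and 2.85 servings → $4.24.
So the least-cost plan costs $4.24.

$4.24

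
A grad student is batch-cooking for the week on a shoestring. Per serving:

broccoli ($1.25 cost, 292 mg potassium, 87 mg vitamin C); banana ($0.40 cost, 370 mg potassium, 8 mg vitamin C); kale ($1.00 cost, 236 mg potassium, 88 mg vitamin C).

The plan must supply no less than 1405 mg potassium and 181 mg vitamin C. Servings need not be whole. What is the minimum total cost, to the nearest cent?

$2.87

Two binding constraints pin down two serving amounts, so the optimal mix uses at most two foods. The candidates are each food alone (scaled to the tighter of potassium/vitamin C) and each pair with both constraints tight.
broccoli only: max(1405/292, 181/87) = 4.812 servings → $6.01.
banana only: max(1405/370, 181/8) = 22.62 servings → $9.05.
kale only: max(1405/236, 181/88) = 5.953 servings → $5.95.
broccoli + banana with both tight: 1.867 servings and 2.324 servings → $3.26.
broccoli + kale with both targets exact would need a negative amount; discard.
banana + kale with both tight: 2.638 servings and 1.817 servings → $2.87.
The minimum over all feasible corners is $2.87.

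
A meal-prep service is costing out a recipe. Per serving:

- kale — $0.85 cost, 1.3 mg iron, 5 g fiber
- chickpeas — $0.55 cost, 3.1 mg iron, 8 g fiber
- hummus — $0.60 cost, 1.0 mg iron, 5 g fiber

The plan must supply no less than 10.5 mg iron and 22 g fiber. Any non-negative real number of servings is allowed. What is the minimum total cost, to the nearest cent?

Check every corner: each single food scaled to meet both minima, and each pair solved so both constraints bind.
kale only: max(10.5/1.3, 22/5) = 8.077 servings → $6.87.
chickpeas only: max(10.5/3.1, 22/8) = 3.387 servings → $1.86.
hummus only: max(10.5/1.0, 22/5) = 10.5 servings → $6.30.
kale + chickpeas: intersection lies outside the first quadrant.
kale + hummus: intersection lies outside the first quadrant.
chickpeas + hummus: intersection lies outside the first quadrant.
The minimum over all feasible corners is $1.86.

$1.86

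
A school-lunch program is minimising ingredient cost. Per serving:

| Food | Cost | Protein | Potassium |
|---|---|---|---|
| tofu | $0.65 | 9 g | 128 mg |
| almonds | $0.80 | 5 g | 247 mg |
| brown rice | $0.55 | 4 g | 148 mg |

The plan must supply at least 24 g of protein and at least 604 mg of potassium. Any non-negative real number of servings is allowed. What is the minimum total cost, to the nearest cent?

$2.39

Compare the cost at each extreme point of the feasible region.
tofu only: max(24/9, 604/128) = 4.719 servings → $3.07.
almonds only: max(24/5, 604/247) = 4.8 servings → $3.84.
brown rice only: max(24/4, 604/148) = 6 servings → $3.30.
tofu + almonds with both tight: 1.837 servings and 1.493 servings → $2.39.
tofu + brown rice with both tight: 1.385 servings and 2.883 servings → $2.49.
almonds + brown rice with both targets exact would need a negative amount; discard.
The minimum over all feasible corners is $2.39.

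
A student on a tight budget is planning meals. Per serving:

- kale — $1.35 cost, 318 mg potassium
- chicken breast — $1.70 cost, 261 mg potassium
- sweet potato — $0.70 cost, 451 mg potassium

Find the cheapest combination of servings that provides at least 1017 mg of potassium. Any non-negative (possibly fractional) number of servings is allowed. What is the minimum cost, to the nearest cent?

$1.58

Cost per mg of potassium: sweet potato $0.0016, kale $0.0042, chicken breast $0.0065.
With no serving limits, use only sweet potato: 1017 mg / 451 mg = 2.255 servings × $0.70 = $1.58.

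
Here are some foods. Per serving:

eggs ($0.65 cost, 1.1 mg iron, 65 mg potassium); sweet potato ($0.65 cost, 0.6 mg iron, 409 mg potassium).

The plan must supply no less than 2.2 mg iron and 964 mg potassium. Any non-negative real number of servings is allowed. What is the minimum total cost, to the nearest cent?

An LP optimum is at a vertex; with two nutrient constraints at most two foods are used. Check each candidate.
eggs only: max(2.2/1.1, 964/65) = 14.83 servings → $9.64.
sweet potato only: max(2.2/0.6, 964/409) = 3.667 servings → $2.38.
eggs + sweet potato with both tight: 0.7822 servings and 2.233 servings → $1.96.
Cheapest feasible corner: $1.96.

$1.96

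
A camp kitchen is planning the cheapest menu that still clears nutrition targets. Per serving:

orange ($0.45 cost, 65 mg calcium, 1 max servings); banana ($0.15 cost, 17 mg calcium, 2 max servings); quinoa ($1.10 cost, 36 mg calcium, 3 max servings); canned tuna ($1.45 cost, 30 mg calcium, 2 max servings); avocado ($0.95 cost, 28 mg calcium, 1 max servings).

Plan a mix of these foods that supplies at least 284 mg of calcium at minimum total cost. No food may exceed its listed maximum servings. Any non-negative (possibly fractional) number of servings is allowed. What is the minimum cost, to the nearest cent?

$7.37

Cost per mg of calcium: orange $0.0069, banana $0.0088, quinoa $0.0306, avocado $0.0339, canned tuna $0.0483.
Take 1 serving of orange: +65.0 mg calcium for $0.45 (total $0.45, still need 219.0 mg).
Take 2 servings of banana: +34.0 mg calcium for $0.30 (total $0.75, still need 185.0 mg).
Take 3 servings of quinoa: +108.0 mg calcium for $3.30 (total $4.05, still need 77.0 mg).
Take 1 serving of avocado: +28.0 mg calcium for $0.95 (total $5.00, still need 49.0 mg).
Take 1.633 servings of canned tuna: +49.0 mg calcium for $2.37 (total $7.37, still need 0.0 mg).
Greedy by cheapest-per-mg is optimal for a single linear constraint, so the minimum cost is $7.37.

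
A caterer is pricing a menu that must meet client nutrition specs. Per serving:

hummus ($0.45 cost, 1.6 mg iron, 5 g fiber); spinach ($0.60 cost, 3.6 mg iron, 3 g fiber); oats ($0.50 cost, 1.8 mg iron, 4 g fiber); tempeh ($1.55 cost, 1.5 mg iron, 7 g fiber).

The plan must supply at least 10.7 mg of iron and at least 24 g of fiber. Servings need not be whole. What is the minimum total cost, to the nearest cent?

With two linear requirements the optimum uses one or two foods; enumerate the corners.
hummus only: max(10.7/1.6, 24/5) = 6.688 servings → $3.01.
spinach only: max(10.7/3.6, 24/3) = 8 servings → $4.80.
oats only: max(10.7/1.8, 24/4) = 6 servings → $3.00.
tempeh only: max(10.7/1.5, 24/7) = 7.133 servings → $11.06.
hummus + spinach with both tight: 4.114 servings and 1.144 servings → $2.54.
hummus + oats with both tight: 0.1538 servings and 5.808 servings → $2.97.
hummus + tempeh: intersection lies outside the first quadrant.
spinach + oats with both targets exact would need a negative amount; discard.
spinach + tempeh with both tight: 1.879 servings and 2.623 servings → $5.19.
oats + tempeh with both tight: 5.894 servings and 0.06061 servings → $3.04.
So the least-cost plan costs $2.54.

$2.54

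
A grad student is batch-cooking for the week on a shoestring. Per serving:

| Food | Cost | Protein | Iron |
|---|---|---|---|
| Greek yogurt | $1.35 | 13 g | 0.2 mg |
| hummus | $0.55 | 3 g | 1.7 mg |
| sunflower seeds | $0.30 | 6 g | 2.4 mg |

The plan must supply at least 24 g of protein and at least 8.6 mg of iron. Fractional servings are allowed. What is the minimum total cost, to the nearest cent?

At the optimum either one food covers both requirements or two foods hit both targets exactly; no other combination can be cheaper.
Greek yogurt only: max(24/13, 8.6/0.2) = 43 servings → $58.05.
hummus only: max(24/3, 8.6/1.7) = 8 servings → $4.40.
sunflower seeds only: max(24/6, 8.6/2.4) = 4 servings → $1.20.
Greek yogurt + hummus with both tight: 0.6977 servings and 4.977 servings → $3.68.
Greek yogurt + sunflower seeds with both tight: 0.2 servings and 3.567 servings → $1.34.
hummus + sunflower seeds: the both-tight solution has a negative serving — not a feasible corner.
The minimum over all feasible corners is $1.20.

$1.20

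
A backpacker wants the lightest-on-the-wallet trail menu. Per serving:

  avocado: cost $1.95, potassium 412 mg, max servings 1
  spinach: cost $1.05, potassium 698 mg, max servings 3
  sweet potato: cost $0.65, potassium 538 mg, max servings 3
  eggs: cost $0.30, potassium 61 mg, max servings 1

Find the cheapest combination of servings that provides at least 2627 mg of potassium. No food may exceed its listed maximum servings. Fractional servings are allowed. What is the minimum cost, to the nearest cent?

$3.47

Cost per mg of potassium: sweet potato $0.0012, spinach $0.0015, avocado $0.0047, eggs $0.0049.
Take 3 servings of sweet potato: +1614.0 mg potassium for $1.95 (total $1.95, still need 1013.0 mg).
Take 1.451 servings of spinach: +1013.0 mg potassium for $1.52 (total $3.47, still need 0.0 mg).
Greedy by cheapest-per-mg is optimal for a single linear constraint, so the minimum cost is $3.47.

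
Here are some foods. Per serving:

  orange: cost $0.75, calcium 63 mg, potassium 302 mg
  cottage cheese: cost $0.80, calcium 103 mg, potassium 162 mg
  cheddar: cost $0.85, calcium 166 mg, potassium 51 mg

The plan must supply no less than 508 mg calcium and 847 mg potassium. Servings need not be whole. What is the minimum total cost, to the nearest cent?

With two linear requirements the optimum uses one or two foods; enumerate the corners.
orange only: max(508/63, 847/302) = 8.063 servings → $6.05.
cottage cheese only: max(508/103, 847/162) = 5.228 servings → $4.18.
cheddar only: max(508/166, 847/51) = 16.61 servings → $14.12.
orange + cottage cheese with both tight: 0.2366 servings and 4.787 servings → $4.01.
orange + cheddar with both tight: 2.445 servings and 2.133 servings → $3.65.
cottage cheese + cheddar: intersection lies outside the first quadrant.
So the least-cost plan costs $3.65.

$3.65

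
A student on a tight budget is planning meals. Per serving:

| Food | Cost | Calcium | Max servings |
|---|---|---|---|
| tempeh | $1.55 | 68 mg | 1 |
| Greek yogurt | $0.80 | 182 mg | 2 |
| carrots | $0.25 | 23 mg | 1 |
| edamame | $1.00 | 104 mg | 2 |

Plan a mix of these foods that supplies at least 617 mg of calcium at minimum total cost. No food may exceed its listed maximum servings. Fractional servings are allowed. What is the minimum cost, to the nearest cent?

$4.35

Cost per mg of calcium: Greek yogurt $0.0044, edamame $0.0096, carrots $0.0109, tempeh $0.0228.
Take 2 servings of Greek yogurt: +364.0 mg calcium for $1.60 (total $1.60, still need 253.0 mg).
Take 2 servings of edamame: +208.0 mg calcium for $2.00 (total $3.60, still need 45.0 mg).
Take 1 serving of carrots: +23.0 mg calcium for $0.25 (total $3.85, still need 22.0 mg).
Take 0.3235 servings of tempeh: +22.0 mg calcium for $0.50 (total $4.35, still need 0.0 mg).
Filling from the cheapest source first is optimal under one linear minimum: $4.35.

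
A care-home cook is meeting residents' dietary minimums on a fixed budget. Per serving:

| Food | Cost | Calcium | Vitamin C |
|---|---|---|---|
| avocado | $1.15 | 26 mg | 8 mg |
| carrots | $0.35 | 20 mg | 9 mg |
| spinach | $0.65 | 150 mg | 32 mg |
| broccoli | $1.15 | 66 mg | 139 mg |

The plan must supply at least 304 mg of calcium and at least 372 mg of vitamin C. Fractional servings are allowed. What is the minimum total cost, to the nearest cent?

A basic optimal solution has at most two foods positive. Try each food alone and each pair with both targets met exactly.
avocado only: max(304/26, 372/8) = 46.5 servings → $53.48.
carrots only: max(304/20, 372/9) = 41.33 servings → $14.47.
spinach only: max(304/150, 372/32) = 11.62 servings → $7.56.
broccoli only: max(304/66, 372/139) = 4.606 servings → $5.30.
avocado + carrots with both targets exact would need a negative amount; discard.
avocado + spinach with both targets exact would need a negative amount; discard.
avocado + broccoli with both tight: 5.737 servings and 2.346 servings → $9.30.
carrots + spinach with both targets exact would need a negative amount; discard.
carrots + broccoli with both tight: 8.099 servings and 2.152 servings → $5.31.
spinach + broccoli with both tight: 0.9448 servings and 2.459 servings → $3.44.
So the least-cost plan costs $3.44.

$3.44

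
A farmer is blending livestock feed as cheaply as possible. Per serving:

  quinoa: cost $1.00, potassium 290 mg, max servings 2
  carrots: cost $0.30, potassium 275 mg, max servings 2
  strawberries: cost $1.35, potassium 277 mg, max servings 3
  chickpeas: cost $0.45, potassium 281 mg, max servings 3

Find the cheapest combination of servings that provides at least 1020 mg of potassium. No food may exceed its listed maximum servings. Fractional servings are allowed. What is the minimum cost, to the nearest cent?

Cost per mg of potassium: carrots $0.0011, chickpeas $0.0016, quinoa $0.0034, strawberries $0.0049.
Take 2 servings of carrots: +550.0 mg potassium for $0.60 (total $0.60, still need 470.0 mg).
Take 1.673 servings of chickpeas: +470.0 mg potassium for $0.75 (total $1.35, still need 0.0 mg).
Filling from the cheapest source first is optimal under one linear minimum: $1.35.

$1.35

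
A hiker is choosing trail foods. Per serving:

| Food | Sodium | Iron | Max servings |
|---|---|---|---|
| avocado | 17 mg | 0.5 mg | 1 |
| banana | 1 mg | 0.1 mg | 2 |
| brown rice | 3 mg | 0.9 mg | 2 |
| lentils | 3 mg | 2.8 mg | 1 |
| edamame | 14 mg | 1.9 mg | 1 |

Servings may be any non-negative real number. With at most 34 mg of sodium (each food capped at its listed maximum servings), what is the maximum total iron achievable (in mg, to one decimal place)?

7.0 mg

Iron per mg sodium: lentils 0.9333, brown rice 0.3, edamame 0.1357, banana 0.1, avocado 0.02941.
Take 1 serving of lentils: uses 3 mg sodium, +2.8 mg iron (running total 2.8 mg).
Take 2 servings of brown rice: uses 6 mg sodium, +1.8 mg iron (running total 4.6 mg).
Take 1 serving of edamame: uses 14 mg sodium, +1.9 mg iron (running total 6.5 mg).
Take 2 servings of banana: uses 2 mg sodium, +0.2 mg iron (running total 6.7 mg).
Take 0.5294 servings of avocado: uses 9 mg sodium, +0.3 mg iron (running total 7.0 mg).
Greedy by best ratio exhausts the sodium allowance optimally: 7.0 mg.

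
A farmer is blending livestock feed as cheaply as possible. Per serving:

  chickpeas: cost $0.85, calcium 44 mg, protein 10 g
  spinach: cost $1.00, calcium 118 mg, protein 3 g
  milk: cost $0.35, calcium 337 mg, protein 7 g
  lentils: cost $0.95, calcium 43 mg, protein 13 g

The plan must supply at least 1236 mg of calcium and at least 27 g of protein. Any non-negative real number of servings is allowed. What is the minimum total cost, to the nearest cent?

$1.35

For a min-cost LP with two ≥-constraints, a basic feasible solution has at most two positive variables.
chickpeas only: max(1236/44, 27/10) = 28.09 servings → $23.88.
spinach only: max(1236/118, 27/3) = 10.47 servings → $10.47.
milk only: max(1236/337, 27/7) = 3.857 servings → $1.35.
lentils only: max(1236/43, 27/13) = 28.74 servings → $27.31.
chickpeas + spinach: the both-tight solution has a negative serving — not a feasible corner.
chickpeas + milk with both tight: 0.146 servings and 3.649 servings → $1.40.
chickpeas + lentils: intersection lies outside the first quadrant.
spinach + milk with both tight: 2.416 servings and 2.822 servings → $3.40.
spinach + lentils: the both-tight solution has a negative serving — not a feasible corner.
milk + lentils with both tight: 3.654 servings and 0.1096 servings → $1.38.
The minimum over all feasible corners is $1.35.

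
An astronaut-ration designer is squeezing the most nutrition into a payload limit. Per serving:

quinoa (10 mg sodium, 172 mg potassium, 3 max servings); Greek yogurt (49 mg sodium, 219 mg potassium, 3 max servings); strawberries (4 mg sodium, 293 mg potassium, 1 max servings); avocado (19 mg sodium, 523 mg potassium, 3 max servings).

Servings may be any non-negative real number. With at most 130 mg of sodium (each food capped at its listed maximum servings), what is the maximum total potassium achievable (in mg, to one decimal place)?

2552.3 mg

Potassium per mg sodium: strawberries 73.25, avocado 27.53, quinoa 17.2, Greek yogurt 4.469.
Take 1 serving of strawberries: uses 4 mg sodium, +293.0 mg potassium (running total 293.0 mg).
Take 3 servings of avocado: uses 57 mg sodium, +1569.0 mg potassium (running total 1862.0 mg).
Take 3 servings of quinoa: uses 30 mg sodium, +516.0 mg potassium (running total 2378.0 mg).
Take 0.7959 servings of Greek yogurt: uses 39 mg sodium, +174.3 mg potassium (running total 2552.3 mg).
Filling greedily by potassium-per-mg sodium is optimal for one linear limit, giving 2552.3 mg.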